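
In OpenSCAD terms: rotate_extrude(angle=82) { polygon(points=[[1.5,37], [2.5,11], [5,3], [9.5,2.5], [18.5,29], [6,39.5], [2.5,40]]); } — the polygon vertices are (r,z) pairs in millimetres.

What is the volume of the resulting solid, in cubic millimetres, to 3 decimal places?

Volume = 4889.294 mm³

Profile (r,z), 7 vertices: (1.5,37) (2.5,11) (5,3) (9.5,2.5) (18.5,29) (6,39.5) (2.5,40)
edge 0: (1.5,37)→(2.5,11)  cross = 1.5·11 − 2.5·37 = -76.0000; (r_i+r_j)·cross = 4·-76.0000 = -304.0000
edge 1: (2.5,11)→(5,3)  cross = 2.5·3 − 5·11 = -47.5000; (r_i+r_j)·cross = 7.5·-47.5000 = -356.2500
edge 2: (5,3)→(9.5,2.5)  cross = 5·2.5 − 9.5·3 = -16.0000; (r_i+r_j)·cross = 14.5·-16.0000 = -232.0000
edge 3: (9.5,2.5)→(18.5,29)  cross = 9.5·29 − 18.5·2.5 = 229.2500; (r_i+r_j)·cross = 28·229.2500 = 6419.0000
edge 4: (18.5,29)→(6,39.5)  cross = 18.5·39.5 − 6·29 = 556.7500; (r_i+r_j)·cross = 24.5·556.7500 = 13640.3750
edge 5: (6,39.5)→(2.5,40)  cross = 6·40 − 2.5·39.5 = 141.2500; (r_i+r_j)·cross = 8.5·141.2500 = 1200.6250
edge 6: (2.5,40)→(1.5,37)  cross = 2.5·37 − 1.5·40 = 32.5000; (r_i+r_j)·cross = 4·32.5000 = 130.0000
Σcross = 820.2500 → A = |Σcross|/2 = 410.1250 mm²
Σ(r_i+r_j)·cross = 20497.7500 → first moment M = |Σ|/6 = 3416.2917
R_c = M/A = 3416.2917/410.1250 = 8.3299 mm
θ = 82° = 1.431170 rad
V = θ·R_c·A = 1.431170·8.3299·410.1250 = 4889.294 mm³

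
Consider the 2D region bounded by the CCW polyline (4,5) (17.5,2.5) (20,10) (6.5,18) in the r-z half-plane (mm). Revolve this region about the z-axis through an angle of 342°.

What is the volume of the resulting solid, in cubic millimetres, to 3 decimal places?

Profile (r,z), 4 vertices: (4,5) (17.5,2.5) (20,10) (6.5,18)
edge 0: (4,5)→(17.5,2.5)  cross = 4·2.5 − 17.5·5 = -77.5000; (r_i+r_j)·cross = 21.5·-77.5000 = -1666.2500
edge 1: (17.5,2.5)→(20,10)  cross = 17.5·10 − 20·2.5 = 125.0000; (r_i+r_j)·cross = 37.5·125.0000 = 4687.5000
edge 2: (20,10)→(6.5,18)  cross = 20·18 − 6.5·10 = 295.0000; (r_i+r_j)·cross = 26.5·295.0000 = 7817.5000
edge 3: (6.5,18)→(4,5)  cross = 6.5·5 − 4·18 = -39.5000; (r_i+r_j)·cross = 10.5·-39.5000 = -414.7500
Σcross = 303.0000 → A = |Σcross|/2 = 151.5000 mm²
Σ(r_i+r_j)·cross = 10424.0000 → first moment M = |Σ|/6 = 1737.3333
R_c = M/A = 1737.3333/151.5000 = 11.4675 mm
θ = 342° = 5.969026 rad
V = θ·R_c·A = 5.969026·11.4675·151.5000 = 10370.188 mm³

Volume = 10370.188 mm³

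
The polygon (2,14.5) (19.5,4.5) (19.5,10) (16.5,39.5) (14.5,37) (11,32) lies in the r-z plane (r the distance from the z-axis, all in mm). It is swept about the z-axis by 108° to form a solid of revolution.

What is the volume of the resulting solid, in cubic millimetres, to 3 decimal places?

Profile (r,z), 6 vertices: (2,14.5) (19.5,4.5) (19.5,10) (16.5,39.5) (14.5,37) (11,32)
edge 0: (2,14.5)→(19.5,4.5)  cross = 2·4.5 − 19.5·14.5 = -273.7500; (r_i+r_j)·cross = 21.5·-273.7500 = -5885.6250
edge 1: (19.5,4.5)→(19.5,10)  cross = 19.5·10 − 19.5·4.5 = 107.2500; (r_i+r_j)·cross = 39·107.2500 = 4182.7500
edge 2: (19.5,10)→(16.5,39.5)  cross = 19.5·39.5 − 16.5·10 = 605.2500; (r_i+r_j)·cross = 36·605.2500 = 21789.0000
edge 3: (16.5,39.5)→(14.5,37)  cross = 16.5·37 − 14.5·39.5 = 37.7500; (r_i+r_j)·cross = 31·37.7500 = 1170.2500
edge 4: (14.5,37)→(11,32)  cross = 14.5·32 − 11·37 = 57.0000; (r_i+r_j)·cross = 25.5·57.0000 = 1453.5000
edge 5: (11,32)→(2,14.5)  cross = 11·14.5 − 2·32 = 95.5000; (r_i+r_j)·cross = 13·95.5000 = 1241.5000
Σcross = 629.0000 → A = |Σcross|/2 = 314.5000 mm²
Σ(r_i+r_j)·cross = 23951.3750 → first moment M = |Σ|/6 = 3991.8958
R_c = M/A = 3991.8958/314.5000 = 12.6928 mm
θ = 108° = 1.884956 rad
V = θ·R_c·A = 1.884956·12.6928·314.5000 = 7524.546 mm³

Volume = 7524.546 mm³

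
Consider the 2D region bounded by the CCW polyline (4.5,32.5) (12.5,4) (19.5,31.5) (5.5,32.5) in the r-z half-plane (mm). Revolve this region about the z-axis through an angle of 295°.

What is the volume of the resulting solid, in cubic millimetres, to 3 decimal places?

Volume = 13164.637 mm³

Profile (r,z), 4 vertices: (4.5,32.5) (12.5,4) (19.5,31.5) (5.5,32.5)
edge 0: (4.5,32.5)→(12.5,4)  cross = 4.5·4 − 12.5·32.5 = -388.2500; (r_i+r_j)·cross = 17·-388.2500 = -6600.2500
edge 1: (12.5,4)→(19.5,31.5)  cross = 12.5·31.5 − 19.5·4 = 315.7500; (r_i+r_j)·cross = 32·315.7500 = 10104.0000
edge 2: (19.5,31.5)→(5.5,32.5)  cross = 19.5·32.5 − 5.5·31.5 = 460.5000; (r_i+r_j)·cross = 25·460.5000 = 11512.5000
edge 3: (5.5,32.5)→(4.5,32.5)  cross = 5.5·32.5 − 4.5·32.5 = 32.5000; (r_i+r_j)·cross = 10·32.5000 = 325.0000
Σcross = 420.5000 → A = |Σcross|/2 = 210.2500 mm²
Σ(r_i+r_j)·cross = 15341.2500 → first moment M = |Σ|/6 = 2556.8750
R_c = M/A = 2556.8750/210.2500 = 12.1611 mm
θ = 295° = 5.148721 rad
V = θ·R_c·A = 5.148721·12.1611·210.2500 = 13164.637 mm³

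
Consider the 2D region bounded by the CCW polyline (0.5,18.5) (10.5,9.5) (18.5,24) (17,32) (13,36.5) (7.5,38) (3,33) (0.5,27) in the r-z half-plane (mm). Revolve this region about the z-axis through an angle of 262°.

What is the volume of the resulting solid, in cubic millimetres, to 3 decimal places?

Profile (r,z), 8 vertices: (0.5,18.5) (10.5,9.5) (18.5,24) (17,32) (13,36.5) (7.5,38) (3,33) (0.5,27)
edge 0: (0.5,18.5)→(10.5,9.5)  cross = 0.5·9.5 − 10.5·18.5 = -189.5000; (r_i+r_j)·cross = 11·-189.5000 = -2084.5000
edge 1: (10.5,9.5)→(18.5,24)  cross = 10.5·24 − 18.5·9.5 = 76.2500; (r_i+r_j)·cross = 29·76.2500 = 2211.2500
edge 2: (18.5,24)→(17,32)  cross = 18.5·32 − 17·24 = 184.0000; (r_i+r_j)·cross = 35.5·184.0000 = 6532.0000
edge 3: (17,32)→(13,36.5)  cross = 17·36.5 − 13·32 = 204.5000; (r_i+r_j)·cross = 30·204.5000 = 6135.0000
edge 4: (13,36.5)→(7.5,38)  cross = 13·38 − 7.5·36.5 = 220.2500; (r_i+r_j)·cross = 20.5·220.2500 = 4515.1250
edge 5: (7.5,38)→(3,33)  cross = 7.5·33 − 3·38 = 133.5000; (r_i+r_j)·cross = 10.5·133.5000 = 1401.7500
edge 6: (3,33)→(0.5,27)  cross = 3·27 − 0.5·33 = 64.5000; (r_i+r_j)·cross = 3.5·64.5000 = 225.7500
edge 7: (0.5,27)→(0.5,18.5)  cross = 0.5·18.5 − 0.5·27 = -4.2500; (r_i+r_j)·cross = 1·-4.2500 = -4.2500
Σcross = 689.2500 → A = |Σcross|/2 = 344.6250 mm²
Σ(r_i+r_j)·cross = 18932.1250 → first moment M = |Σ|/6 = 3155.3542
R_c = M/A = 3155.3542/344.6250 = 9.1559 mm
θ = 262° = 4.572763 rad
V = θ·R_c·A = 4.572763·9.1559·344.6250 = 14428.686 mm³

Volume = 14428.686 mm³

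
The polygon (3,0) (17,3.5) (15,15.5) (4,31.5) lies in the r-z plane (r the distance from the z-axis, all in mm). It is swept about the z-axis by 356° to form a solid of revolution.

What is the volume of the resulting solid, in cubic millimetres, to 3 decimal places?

Profile (r,z), 4 vertices: (3,0) (17,3.5) (15,15.5) (4,31.5)
edge 0: (3,0)→(17,3.5)  cross = 3·3.5 − 17·0 = 10.5000; (r_i+r_j)·cross = 20·10.5000 = 210.0000
edge 1: (17,3.5)→(15,15.5)  cross = 17·15.5 − 15·3.5 = 211.0000; (r_i+r_j)·cross = 32·211.0000 = 6752.0000
edge 2: (15,15.5)→(4,31.5)  cross = 15·31.5 − 4·15.5 = 410.5000; (r_i+r_j)·cross = 19·410.5000 = 7799.5000
edge 3: (4,31.5)→(3,0)  cross = 4·0 − 3·31.5 = -94.5000; (r_i+r_j)·cross = 7·-94.5000 = -661.5000
Σcross = 537.5000 → A = |Σcross|/2 = 268.7500 mm²
Σ(r_i+r_j)·cross = 14100.0000 → first moment M = |Σ|/6 = 2350.0000
R_c = M/A = 2350.0000/268.7500 = 8.7442 mm
θ = 356° = 6.213372 rad
V = θ·R_c·A = 6.213372·8.7442·268.7500 = 14601.425 mm³

Volume = 14601.425 mm³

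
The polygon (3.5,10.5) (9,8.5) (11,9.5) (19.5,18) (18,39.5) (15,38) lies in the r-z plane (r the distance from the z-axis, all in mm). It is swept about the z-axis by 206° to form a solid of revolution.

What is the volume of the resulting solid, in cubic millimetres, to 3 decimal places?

Profile (r,z), 6 vertices: (3.5,10.5) (9,8.5) (11,9.5) (19.5,18) (18,39.5) (15,38)
edge 0: (3.5,10.5)→(9,8.5)  cross = 3.5·8.5 − 9·10.5 = -64.7500; (r_i+r_j)·cross = 12.5·-64.7500 = -809.3750
edge 1: (9,8.5)→(11,9.5)  cross = 9·9.5 − 11·8.5 = -8.0000; (r_i+r_j)·cross = 20·-8.0000 = -160.0000
edge 2: (11,9.5)→(19.5,18)  cross = 11·18 − 19.5·9.5 = 12.7500; (r_i+r_j)·cross = 30.5·12.7500 = 388.8750
edge 3: (19.5,18)→(18,39.5)  cross = 19.5·39.5 − 18·18 = 446.2500; (r_i+r_j)·cross = 37.5·446.2500 = 16734.3750
edge 4: (18,39.5)→(15,38)  cross = 18·38 − 15·39.5 = 91.5000; (r_i+r_j)·cross = 33·91.5000 = 3019.5000
edge 5: (15,38)→(3.5,10.5)  cross = 15·10.5 − 3.5·38 = 24.5000; (r_i+r_j)·cross = 18.5·24.5000 = 453.2500
Σcross = 502.2500 → A = |Σcross|/2 = 251.1250 mm²
Σ(r_i+r_j)·cross = 19626.6250 → first moment M = |Σ|/6 = 3271.1042
R_c = M/A = 3271.1042/251.1250 = 13.0258 mm
θ = 206° = 3.595378 rad
V = θ·R_c·A = 3.595378·13.0258·251.1250 = 11760.857 mm³

Volume = 11760.857 mm³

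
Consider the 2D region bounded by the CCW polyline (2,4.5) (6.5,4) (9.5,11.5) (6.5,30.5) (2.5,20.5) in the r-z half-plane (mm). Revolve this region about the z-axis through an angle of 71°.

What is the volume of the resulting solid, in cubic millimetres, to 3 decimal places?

Profile (r,z), 5 vertices: (2,4.5) (6.5,4) (9.5,11.5) (6.5,30.5) (2.5,20.5)
edge 0: (2,4.5)→(6.5,4)  cross = 2·4 − 6.5·4.5 = -21.2500; (r_i+r_j)·cross = 8.5·-21.2500 = -180.6250
edge 1: (6.5,4)→(9.5,11.5)  cross = 6.5·11.5 − 9.5·4 = 36.7500; (r_i+r_j)·cross = 16·36.7500 = 588.0000
edge 2: (9.5,11.5)→(6.5,30.5)  cross = 9.5·30.5 − 6.5·11.5 = 215.0000; (r_i+r_j)·cross = 16·215.0000 = 3440.0000
edge 3: (6.5,30.5)→(2.5,20.5)  cross = 6.5·20.5 − 2.5·30.5 = 57.0000; (r_i+r_j)·cross = 9·57.0000 = 513.0000
edge 4: (2.5,20.5)→(2,4.5)  cross = 2.5·4.5 − 2·20.5 = -29.7500; (r_i+r_j)·cross = 4.5·-29.7500 = -133.8750
Σcross = 257.7500 → A = |Σcross|/2 = 128.8750 mm²
Σ(r_i+r_j)·cross = 4226.5000 → first moment M = |Σ|/6 = 704.4167
R_c = M/A = 704.4167/128.8750 = 5.4659 mm
θ = 71° = 1.239184 rad
V = θ·R_c·A = 1.239184·5.4659·128.8750 = 872.902 mm³

Volume = 872.902 mm³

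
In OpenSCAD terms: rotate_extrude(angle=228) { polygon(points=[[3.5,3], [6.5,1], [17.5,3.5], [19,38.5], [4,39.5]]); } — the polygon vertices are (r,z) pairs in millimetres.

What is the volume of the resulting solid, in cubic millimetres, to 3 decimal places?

Profile (r,z), 5 vertices: (3.5,3) (6.5,1) (17.5,3.5) (19,38.5) (4,39.5)
edge 0: (3.5,3)→(6.5,1)  cross = 3.5·1 − 6.5·3 = -16.0000; (r_i+r_j)·cross = 10·-16.0000 = -160.0000
edge 1: (6.5,1)→(17.5,3.5)  cross = 6.5·3.5 − 17.5·1 = 5.2500; (r_i+r_j)·cross = 24·5.2500 = 126.0000
edge 2: (17.5,3.5)→(19,38.5)  cross = 17.5·38.5 − 19·3.5 = 607.2500; (r_i+r_j)·cross = 36.5·607.2500 = 22164.6250
edge 3: (19,38.5)→(4,39.5)  cross = 19·39.5 − 4·38.5 = 596.5000; (r_i+r_j)·cross = 23·596.5000 = 13719.5000
edge 4: (4,39.5)→(3.5,3)  cross = 4·3 − 3.5·39.5 = -126.2500; (r_i+r_j)·cross = 7.5·-126.2500 = -946.8750
Σcross = 1066.7500 → A = |Σcross|/2 = 533.3750 mm²
Σ(r_i+r_j)·cross = 34903.2500 → first moment M = |Σ|/6 = 5817.2083
R_c = M/A = 5817.2083/533.3750 = 10.9064 mm
θ = 228° = 3.979351 rad
V = θ·R_c·A = 3.979351·10.9064·533.3750 = 23148.712 mm³

Volume = 23148.712 mm³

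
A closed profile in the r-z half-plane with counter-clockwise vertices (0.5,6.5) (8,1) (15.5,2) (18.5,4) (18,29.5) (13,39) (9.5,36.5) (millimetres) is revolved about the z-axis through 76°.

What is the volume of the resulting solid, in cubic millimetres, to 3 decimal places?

Volume = 6712.805 mm³

Profile (r,z), 7 vertices: (0.5,6.5) (8,1) (15.5,2) (18.5,4) (18,29.5) (13,39) (9.5,36.5)
edge 0: (0.5,6.5)→(8,1)  cross = 0.5·1 − 8·6.5 = -51.5000; (r_i+r_j)·cross = 8.5·-51.5000 = -437.7500
edge 1: (8,1)→(15.5,2)  cross = 8·2 − 15.5·1 = 0.5000; (r_i+r_j)·cross = 23.5·0.5000 = 11.7500
edge 2: (15.5,2)→(18.5,4)  cross = 15.5·4 − 18.5·2 = 25.0000; (r_i+r_j)·cross = 34·25.0000 = 850.0000
edge 3: (18.5,4)→(18,29.5)  cross = 18.5·29.5 − 18·4 = 473.7500; (r_i+r_j)·cross = 36.5·473.7500 = 17291.8750
edge 4: (18,29.5)→(13,39)  cross = 18·39 − 13·29.5 = 318.5000; (r_i+r_j)·cross = 31·318.5000 = 9873.5000
edge 5: (13,39)→(9.5,36.5)  cross = 13·36.5 − 9.5·39 = 104.0000; (r_i+r_j)·cross = 22.5·104.0000 = 2340.0000
edge 6: (9.5,36.5)→(0.5,6.5)  cross = 9.5·6.5 − 0.5·36.5 = 43.5000; (r_i+r_j)·cross = 10·43.5000 = 435.0000
Σcross = 913.7500 → A = |Σcross|/2 = 456.8750 mm²
Σ(r_i+r_j)·cross = 30364.3750 → first moment M = |Σ|/6 = 5060.7292
R_c = M/A = 5060.7292/456.8750 = 11.0768 mm
θ = 76° = 1.326450 rad
V = θ·R_c·A = 1.326450·11.0768·456.8750 = 6712.805 mm³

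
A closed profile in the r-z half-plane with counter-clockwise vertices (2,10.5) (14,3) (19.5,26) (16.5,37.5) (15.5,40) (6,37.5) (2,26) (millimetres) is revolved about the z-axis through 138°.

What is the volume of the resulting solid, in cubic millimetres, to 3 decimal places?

Profile (r,z), 7 vertices: (2,10.5) (14,3) (19.5,26) (16.5,37.5) (15.5,40) (6,37.5) (2,26)
edge 0: (2,10.5)→(14,3)  cross = 2·3 − 14·10.5 = -141.0000; (r_i+r_j)·cross = 16·-141.0000 = -2256.0000
edge 1: (14,3)→(19.5,26)  cross = 14·26 − 19.5·3 = 305.5000; (r_i+r_j)·cross = 33.5·305.5000 = 10234.2500
edge 2: (19.5,26)→(16.5,37.5)  cross = 19.5·37.5 − 16.5·26 = 302.2500; (r_i+r_j)·cross = 36·302.2500 = 10881.0000
edge 3: (16.5,37.5)→(15.5,40)  cross = 16.5·40 − 15.5·37.5 = 78.7500; (r_i+r_j)·cross = 32·78.7500 = 2520.0000
edge 4: (15.5,40)→(6,37.5)  cross = 15.5·37.5 − 6·40 = 341.2500; (r_i+r_j)·cross = 21.5·341.2500 = 7336.8750
edge 5: (6,37.5)→(2,26)  cross = 6·26 − 2·37.5 = 81.0000; (r_i+r_j)·cross = 8·81.0000 = 648.0000
edge 6: (2,26)→(2,10.5)  cross = 2·10.5 − 2·26 = -31.0000; (r_i+r_j)·cross = 4·-31.0000 = -124.0000
Σcross = 936.7500 → A = |Σcross|/2 = 468.3750 mm²
Σ(r_i+r_j)·cross = 29240.1250 → first moment M = |Σ|/6 = 4873.3542
R_c = M/A = 4873.3542/468.3750 = 10.4048 mm
θ = 138° = 2.408554 rad
V = θ·R_c·A = 2.408554·10.4048·468.3750 = 11737.738 mm³

Volume = 11737.738 mm³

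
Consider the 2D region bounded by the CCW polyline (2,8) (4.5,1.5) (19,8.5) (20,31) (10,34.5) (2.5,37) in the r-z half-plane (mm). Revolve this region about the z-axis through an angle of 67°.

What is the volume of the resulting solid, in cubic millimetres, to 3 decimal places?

Profile (r,z), 6 vertices: (2,8) (4.5,1.5) (19,8.5) (20,31) (10,34.5) (2.5,37)
edge 0: (2,8)→(4.5,1.5)  cross = 2·1.5 − 4.5·8 = -33.0000; (r_i+r_j)·cross = 6.5·-33.0000 = -214.5000
edge 1: (4.5,1.5)→(19,8.5)  cross = 4.5·8.5 − 19·1.5 = 9.7500; (r_i+r_j)·cross = 23.5·9.7500 = 229.1250
edge 2: (19,8.5)→(20,31)  cross = 19·31 − 20·8.5 = 419.0000; (r_i+r_j)·cross = 39·419.0000 = 16341.0000
edge 3: (20,31)→(10,34.5)  cross = 20·34.5 − 10·31 = 380.0000; (r_i+r_j)·cross = 30·380.0000 = 11400.0000
edge 4: (10,34.5)→(2.5,37)  cross = 10·37 − 2.5·34.5 = 283.7500; (r_i+r_j)·cross = 12.5·283.7500 = 3546.8750
edge 5: (2.5,37)→(2,8)  cross = 2.5·8 − 2·37 = -54.0000; (r_i+r_j)·cross = 4.5·-54.0000 = -243.0000
Σcross = 1005.5000 → A = |Σcross|/2 = 502.7500 mm²
Σ(r_i+r_j)·cross = 31059.5000 → first moment M = |Σ|/6 = 5176.5833
R_c = M/A = 5176.5833/502.7500 = 10.2965 mm
θ = 67° = 1.169371 rad
V = θ·R_c·A = 1.169371·10.2965·502.7500 = 6053.344 mm³

Volume = 6053.344 mm³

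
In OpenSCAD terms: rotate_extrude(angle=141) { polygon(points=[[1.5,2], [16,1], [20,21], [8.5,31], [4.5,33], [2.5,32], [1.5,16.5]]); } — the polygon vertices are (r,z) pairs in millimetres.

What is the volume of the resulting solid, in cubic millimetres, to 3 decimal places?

Profile (r,z), 7 vertices: (1.5,2) (16,1) (20,21) (8.5,31) (4.5,33) (2.5,32) (1.5,16.5)
edge 0: (1.5,2)→(16,1)  cross = 1.5·1 − 16·2 = -30.5000; (r_i+r_j)·cross = 17.5·-30.5000 = -533.7500
edge 1: (16,1)→(20,21)  cross = 16·21 − 20·1 = 316.0000; (r_i+r_j)·cross = 36·316.0000 = 11376.0000
edge 2: (20,21)→(8.5,31)  cross = 20·31 − 8.5·21 = 441.5000; (r_i+r_j)·cross = 28.5·441.5000 = 12582.7500
edge 3: (8.5,31)→(4.5,33)  cross = 8.5·33 − 4.5·31 = 141.0000; (r_i+r_j)·cross = 13·141.0000 = 1833.0000
edge 4: (4.5,33)→(2.5,32)  cross = 4.5·32 − 2.5·33 = 61.5000; (r_i+r_j)·cross = 7·61.5000 = 430.5000
edge 5: (2.5,32)→(1.5,16.5)  cross = 2.5·16.5 − 1.5·32 = -6.7500; (r_i+r_j)·cross = 4·-6.7500 = -27.0000
edge 6: (1.5,16.5)→(1.5,2)  cross = 1.5·2 − 1.5·16.5 = -21.7500; (r_i+r_j)·cross = 3·-21.7500 = -65.2500
Σcross = 901.0000 → A = |Σcross|/2 = 450.5000 mm²
Σ(r_i+r_j)·cross = 25596.2500 → first moment M = |Σ|/6 = 4266.0417
R_c = M/A = 4266.0417/450.5000 = 9.4696 mm
θ = 141° = 2.460914 rad
V = θ·R_c·A = 2.460914·9.4696·450.5000 = 10498.363 mm³

Volume = 10498.363 mm³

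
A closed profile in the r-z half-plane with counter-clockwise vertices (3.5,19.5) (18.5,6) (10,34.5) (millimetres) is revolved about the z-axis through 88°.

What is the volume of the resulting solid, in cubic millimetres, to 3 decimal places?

Volume = 2561.864 mm³

Profile (r,z), 3 vertices: (3.5,19.5) (18.5,6) (10,34.5)
edge 0: (3.5,19.5)→(18.5,6)  cross = 3.5·6 − 18.5·19.5 = -339.7500; (r_i+r_j)·cross = 22·-339.7500 = -7474.5000
edge 1: (18.5,6)→(10,34.5)  cross = 18.5·34.5 − 10·6 = 578.2500; (r_i+r_j)·cross = 28.5·578.2500 = 16480.1250
edge 2: (10,34.5)→(3.5,19.5)  cross = 10·19.5 − 3.5·34.5 = 74.2500; (r_i+r_j)·cross = 13.5·74.2500 = 1002.3750
Σcross = 312.7500 → A = |Σcross|/2 = 156.3750 mm²
Σ(r_i+r_j)·cross = 10008.0000 → first moment M = |Σ|/6 = 1668.0000
R_c = M/A = 1668.0000/156.3750 = 10.6667 mm
θ = 88° = 1.535890 rad
V = θ·R_c·A = 1.535890·10.6667·156.3750 = 2561.864 mm³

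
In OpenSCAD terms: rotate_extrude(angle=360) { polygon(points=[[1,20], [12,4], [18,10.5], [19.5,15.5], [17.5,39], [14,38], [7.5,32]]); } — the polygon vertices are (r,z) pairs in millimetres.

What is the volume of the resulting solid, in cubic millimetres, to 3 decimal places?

Volume = 29001.743 mm³

Profile (r,z), 7 vertices: (1,20) (12,4) (18,10.5) (19.5,15.5) (17.5,39) (14,38) (7.5,32)
edge 0: (1,20)→(12,4)  cross = 1·4 − 12·20 = -236.0000; (r_i+r_j)·cross = 13·-236.0000 = -3068.0000
edge 1: (12,4)→(18,10.5)  cross = 12·10.5 − 18·4 = 54.0000; (r_i+r_j)·cross = 30·54.0000 = 1620.0000
edge 2: (18,10.5)→(19.5,15.5)  cross = 18·15.5 − 19.5·10.5 = 74.2500; (r_i+r_j)·cross = 37.5·74.2500 = 2784.3750
edge 3: (19.5,15.5)→(17.5,39)  cross = 19.5·39 − 17.5·15.5 = 489.2500; (r_i+r_j)·cross = 37·489.2500 = 18102.2500
edge 4: (17.5,39)→(14,38)  cross = 17.5·38 − 14·39 = 119.0000; (r_i+r_j)·cross = 31.5·119.0000 = 3748.5000
edge 5: (14,38)→(7.5,32)  cross = 14·32 − 7.5·38 = 163.0000; (r_i+r_j)·cross = 21.5·163.0000 = 3504.5000
edge 6: (7.5,32)→(1,20)  cross = 7.5·20 − 1·32 = 118.0000; (r_i+r_j)·cross = 8.5·118.0000 = 1003.0000
Σcross = 781.5000 → A = |Σcross|/2 = 390.7500 mm²
Σ(r_i+r_j)·cross = 27694.6250 → first moment M = |Σ|/6 = 4615.7708
R_c = M/A = 4615.7708/390.7500 = 11.8126 mm
θ = 360° = 6.283185 rad
V = θ·R_c·A = 6.283185·11.8126·390.7500 = 29001.743 mm³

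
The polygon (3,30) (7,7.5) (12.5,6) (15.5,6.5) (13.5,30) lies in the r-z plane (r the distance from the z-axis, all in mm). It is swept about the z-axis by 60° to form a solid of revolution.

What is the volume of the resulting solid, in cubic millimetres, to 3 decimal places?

Volume = 2255.773 mm³

Profile (r,z), 5 vertices: (3,30) (7,7.5) (12.5,6) (15.5,6.5) (13.5,30)
edge 0: (3,30)→(7,7.5)  cross = 3·7.5 − 7·30 = -187.5000; (r_i+r_j)·cross = 10·-187.5000 = -1875.0000
edge 1: (7,7.5)→(12.5,6)  cross = 7·6 − 12.5·7.5 = -51.7500; (r_i+r_j)·cross = 19.5·-51.7500 = -1009.1250
edge 2: (12.5,6)→(15.5,6.5)  cross = 12.5·6.5 − 15.5·6 = -11.7500; (r_i+r_j)·cross = 28·-11.7500 = -329.0000
edge 3: (15.5,6.5)→(13.5,30)  cross = 15.5·30 − 13.5·6.5 = 377.2500; (r_i+r_j)·cross = 29·377.2500 = 10940.2500
edge 4: (13.5,30)→(3,30)  cross = 13.5·30 − 3·30 = 315.0000; (r_i+r_j)·cross = 16.5·315.0000 = 5197.5000
Σcross = 441.2500 → A = |Σcross|/2 = 220.6250 mm²
Σ(r_i+r_j)·cross = 12924.6250 → first moment M = |Σ|/6 = 2154.1042
R_c = M/A = 2154.1042/220.6250 = 9.7636 mm
θ = 60° = 1.047198 rad
V = θ·R_c·A = 1.047198·9.7636·220.6250 = 2255.773 mm³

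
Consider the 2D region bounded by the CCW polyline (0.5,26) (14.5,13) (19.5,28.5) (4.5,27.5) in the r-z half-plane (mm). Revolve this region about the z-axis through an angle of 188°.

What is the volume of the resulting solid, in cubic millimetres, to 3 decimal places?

Profile (r,z), 4 vertices: (0.5,26) (14.5,13) (19.5,28.5) (4.5,27.5)
edge 0: (0.5,26)→(14.5,13)  cross = 0.5·13 − 14.5·26 = -370.5000; (r_i+r_j)·cross = 15·-370.5000 = -5557.5000
edge 1: (14.5,13)→(19.5,28.5)  cross = 14.5·28.5 − 19.5·13 = 159.7500; (r_i+r_j)·cross = 34·159.7500 = 5431.5000
edge 2: (19.5,28.5)→(4.5,27.5)  cross = 19.5·27.5 − 4.5·28.5 = 408.0000; (r_i+r_j)·cross = 24·408.0000 = 9792.0000
edge 3: (4.5,27.5)→(0.5,26)  cross = 4.5·26 − 0.5·27.5 = 103.2500; (r_i+r_j)·cross = 5·103.2500 = 516.2500
Σcross = 300.5000 → A = |Σcross|/2 = 150.2500 mm²
Σ(r_i+r_j)·cross = 10182.2500 → first moment M = |Σ|/6 = 1697.0417
R_c = M/A = 1697.0417/150.2500 = 11.2948 mm
θ = 188° = 3.281219 rad
V = θ·R_c·A = 3.281219·11.2948·150.2500 = 5568.365 mm³

Volume = 5568.365 mm³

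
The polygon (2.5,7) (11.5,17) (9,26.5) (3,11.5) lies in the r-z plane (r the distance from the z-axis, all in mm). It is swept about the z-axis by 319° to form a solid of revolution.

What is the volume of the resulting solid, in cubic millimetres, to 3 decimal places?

Profile (r,z), 4 vertices: (2.5,7) (11.5,17) (9,26.5) (3,11.5)
edge 0: (2.5,7)→(11.5,17)  cross = 2.5·17 − 11.5·7 = -38.0000; (r_i+r_j)·cross = 14·-38.0000 = -532.0000
edge 1: (11.5,17)→(9,26.5)  cross = 11.5·26.5 − 9·17 = 151.7500; (r_i+r_j)·cross = 20.5·151.7500 = 3110.8750
edge 2: (9,26.5)→(3,11.5)  cross = 9·11.5 − 3·26.5 = 24.0000; (r_i+r_j)·cross = 12·24.0000 = 288.0000
edge 3: (3,11.5)→(2.5,7)  cross = 3·7 − 2.5·11.5 = -7.7500; (r_i+r_j)·cross = 5.5·-7.7500 = -42.6250
Σcross = 130.0000 → A = |Σcross|/2 = 65.0000 mm²
Σ(r_i+r_j)·cross = 2824.2500 → first moment M = |Σ|/6 = 470.7083
R_c = M/A = 470.7083/65.0000 = 7.2417 mm
θ = 319° = 5.567600 rad
V = θ·R_c·A = 5.567600·7.2417·65.0000 = 2620.716 mm³

Volume = 2620.716 mm³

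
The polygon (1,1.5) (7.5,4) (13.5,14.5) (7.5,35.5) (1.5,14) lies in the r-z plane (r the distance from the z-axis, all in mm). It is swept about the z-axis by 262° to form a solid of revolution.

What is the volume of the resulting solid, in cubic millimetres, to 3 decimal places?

Profile (r,z), 5 vertices: (1,1.5) (7.5,4) (13.5,14.5) (7.5,35.5) (1.5,14)
edge 0: (1,1.5)→(7.5,4)  cross = 1·4 − 7.5·1.5 = -7.2500; (r_i+r_j)·cross = 8.5·-7.2500 = -61.6250
edge 1: (7.5,4)→(13.5,14.5)  cross = 7.5·14.5 − 13.5·4 = 54.7500; (r_i+r_j)·cross = 21·54.7500 = 1149.7500
edge 2: (13.5,14.5)→(7.5,35.5)  cross = 13.5·35.5 − 7.5·14.5 = 370.5000; (r_i+r_j)·cross = 21·370.5000 = 7780.5000
edge 3: (7.5,35.5)→(1.5,14)  cross = 7.5·14 − 1.5·35.5 = 51.7500; (r_i+r_j)·cross = 9·51.7500 = 465.7500
edge 4: (1.5,14)→(1,1.5)  cross = 1.5·1.5 − 1·14 = -11.7500; (r_i+r_j)·cross = 2.5·-11.7500 = -29.3750
Σcross = 458.0000 → A = |Σcross|/2 = 229.0000 mm²
Σ(r_i+r_j)·cross = 9305.0000 → first moment M = |Σ|/6 = 1550.8333
R_c = M/A = 1550.8333/229.0000 = 6.7722 mm
θ = 262° = 4.572763 rad
V = θ·R_c·A = 4.572763·6.7722·229.0000 = 7091.593 mm³

Volume = 7091.593 mm³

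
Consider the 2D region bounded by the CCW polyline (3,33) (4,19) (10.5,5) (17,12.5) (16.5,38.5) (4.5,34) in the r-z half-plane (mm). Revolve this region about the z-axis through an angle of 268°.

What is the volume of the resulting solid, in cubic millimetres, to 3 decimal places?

Volume = 16879.475 mm³

Profile (r,z), 6 vertices: (3,33) (4,19) (10.5,5) (17,12.5) (16.5,38.5) (4.5,34)
edge 0: (3,33)→(4,19)  cross = 3·19 − 4·33 = -75.0000; (r_i+r_j)·cross = 7·-75.0000 = -525.0000
edge 1: (4,19)→(10.5,5)  cross = 4·5 − 10.5·19 = -179.5000; (r_i+r_j)·cross = 14.5·-179.5000 = -2602.7500
edge 2: (10.5,5)→(17,12.5)  cross = 10.5·12.5 − 17·5 = 46.2500; (r_i+r_j)·cross = 27.5·46.2500 = 1271.8750
edge 3: (17,12.5)→(16.5,38.5)  cross = 17·38.5 − 16.5·12.5 = 448.2500; (r_i+r_j)·cross = 33.5·448.2500 = 15016.3750
edge 4: (16.5,38.5)→(4.5,34)  cross = 16.5·34 − 4.5·38.5 = 387.7500; (r_i+r_j)·cross = 21·387.7500 = 8142.7500
edge 5: (4.5,34)→(3,33)  cross = 4.5·33 − 3·34 = 46.5000; (r_i+r_j)·cross = 7.5·46.5000 = 348.7500
Σcross = 674.2500 → A = |Σcross|/2 = 337.1250 mm²
Σ(r_i+r_j)·cross = 21652.0000 → first moment M = |Σ|/6 = 3608.6667
R_c = M/A = 3608.6667/337.1250 = 10.7042 mm
θ = 268° = 4.677482 rad
V = θ·R_c·A = 4.677482·10.7042·337.1250 = 16879.475 mm³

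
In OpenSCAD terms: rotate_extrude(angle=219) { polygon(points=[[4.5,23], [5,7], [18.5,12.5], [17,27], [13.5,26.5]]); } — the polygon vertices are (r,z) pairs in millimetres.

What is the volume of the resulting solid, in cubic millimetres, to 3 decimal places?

Profile (r,z), 5 vertices: (4.5,23) (5,7) (18.5,12.5) (17,27) (13.5,26.5)
edge 0: (4.5,23)→(5,7)  cross = 4.5·7 − 5·23 = -83.5000; (r_i+r_j)·cross = 9.5·-83.5000 = -793.2500
edge 1: (5,7)→(18.5,12.5)  cross = 5·12.5 − 18.5·7 = -67.0000; (r_i+r_j)·cross = 23.5·-67.0000 = -1574.5000
edge 2: (18.5,12.5)→(17,27)  cross = 18.5·27 − 17·12.5 = 287.0000; (r_i+r_j)·cross = 35.5·287.0000 = 10188.5000
edge 3: (17,27)→(13.5,26.5)  cross = 17·26.5 − 13.5·27 = 86.0000; (r_i+r_j)·cross = 30.5·86.0000 = 2623.0000
edge 4: (13.5,26.5)→(4.5,23)  cross = 13.5·23 − 4.5·26.5 = 191.2500; (r_i+r_j)·cross = 18·191.2500 = 3442.5000
Σcross = 413.7500 → A = |Σcross|/2 = 206.8750 mm²
Σ(r_i+r_j)·cross = 13886.2500 → first moment M = |Σ|/6 = 2314.3750
R_c = M/A = 2314.3750/206.8750 = 11.1873 mm
θ = 219° = 3.822271 rad
V = θ·R_c·A = 3.822271·11.1873·206.8750 = 8846.169 mm³

Volume = 8846.169 mm³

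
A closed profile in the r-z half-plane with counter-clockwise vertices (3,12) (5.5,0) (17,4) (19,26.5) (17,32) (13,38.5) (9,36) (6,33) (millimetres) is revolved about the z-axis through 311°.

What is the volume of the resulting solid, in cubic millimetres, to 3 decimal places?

Volume = 27036.738 mm³

Profile (r,z), 8 vertices: (3,12) (5.5,0) (17,4) (19,26.5) (17,32) (13,38.5) (9,36) (6,33)
edge 0: (3,12)→(5.5,0)  cross = 3·0 − 5.5·12 = -66.0000; (r_i+r_j)·cross = 8.5·-66.0000 = -561.0000
edge 1: (5.5,0)→(17,4)  cross = 5.5·4 − 17·0 = 22.0000; (r_i+r_j)·cross = 22.5·22.0000 = 495.0000
edge 2: (17,4)→(19,26.5)  cross = 17·26.5 − 19·4 = 374.5000; (r_i+r_j)·cross = 36·374.5000 = 13482.0000
edge 3: (19,26.5)→(17,32)  cross = 19·32 − 17·26.5 = 157.5000; (r_i+r_j)·cross = 36·157.5000 = 5670.0000
edge 4: (17,32)→(13,38.5)  cross = 17·38.5 − 13·32 = 238.5000; (r_i+r_j)·cross = 30·238.5000 = 7155.0000
edge 5: (13,38.5)→(9,36)  cross = 13·36 − 9·38.5 = 121.5000; (r_i+r_j)·cross = 22·121.5000 = 2673.0000
edge 6: (9,36)→(6,33)  cross = 9·33 − 6·36 = 81.0000; (r_i+r_j)·cross = 15·81.0000 = 1215.0000
edge 7: (6,33)→(3,12)  cross = 6·12 − 3·33 = -27.0000; (r_i+r_j)·cross = 9·-27.0000 = -243.0000
Σcross = 902.0000 → A = |Σcross|/2 = 451.0000 mm²
Σ(r_i+r_j)·cross = 29886.0000 → first moment M = |Σ|/6 = 4981.0000
R_c = M/A = 4981.0000/451.0000 = 11.0443 mm
θ = 311° = 5.427974 rad
V = θ·R_c·A = 5.427974·11.0443·451.0000 = 27036.738 mm³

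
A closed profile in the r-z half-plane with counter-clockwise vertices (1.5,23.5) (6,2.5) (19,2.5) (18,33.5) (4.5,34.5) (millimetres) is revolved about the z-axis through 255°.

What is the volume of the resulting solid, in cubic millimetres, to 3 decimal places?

Volume = 22956.327 mm³

Profile (r,z), 5 vertices: (1.5,23.5) (6,2.5) (19,2.5) (18,33.5) (4.5,34.5)
edge 0: (1.5,23.5)→(6,2.5)  cross = 1.5·2.5 − 6·23.5 = -137.2500; (r_i+r_j)·cross = 7.5·-137.2500 = -1029.3750
edge 1: (6,2.5)→(19,2.5)  cross = 6·2.5 − 19·2.5 = -32.5000; (r_i+r_j)·cross = 25·-32.5000 = -812.5000
edge 2: (19,2.5)→(18,33.5)  cross = 19·33.5 − 18·2.5 = 591.5000; (r_i+r_j)·cross = 37·591.5000 = 21885.5000
edge 3: (18,33.5)→(4.5,34.5)  cross = 18·34.5 − 4.5·33.5 = 470.2500; (r_i+r_j)·cross = 22.5·470.2500 = 10580.6250
edge 4: (4.5,34.5)→(1.5,23.5)  cross = 4.5·23.5 − 1.5·34.5 = 54.0000; (r_i+r_j)·cross = 6·54.0000 = 324.0000
Σcross = 946.0000 → A = |Σcross|/2 = 473.0000 mm²
Σ(r_i+r_j)·cross = 30948.2500 → first moment M = |Σ|/6 = 5158.0417
R_c = M/A = 5158.0417/473.0000 = 10.9050 mm
θ = 255° = 4.450590 rad
V = θ·R_c·A = 4.450590·10.9050·473.0000 = 22956.327 mm³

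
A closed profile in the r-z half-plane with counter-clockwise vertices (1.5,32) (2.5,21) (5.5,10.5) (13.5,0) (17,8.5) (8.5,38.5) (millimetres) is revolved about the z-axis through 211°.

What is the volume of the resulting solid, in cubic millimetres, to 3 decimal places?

Volume = 10365.724 mm³

Profile (r,z), 6 vertices: (1.5,32) (2.5,21) (5.5,10.5) (13.5,0) (17,8.5) (8.5,38.5)
edge 0: (1.5,32)→(2.5,21)  cross = 1.5·21 − 2.5·32 = -48.5000; (r_i+r_j)·cross = 4·-48.5000 = -194.0000
edge 1: (2.5,21)→(5.5,10.5)  cross = 2.5·10.5 − 5.5·21 = -89.2500; (r_i+r_j)·cross = 8·-89.2500 = -714.0000
edge 2: (5.5,10.5)→(13.5,0)  cross = 5.5·0 − 13.5·10.5 = -141.7500; (r_i+r_j)·cross = 19·-141.7500 = -2693.2500
edge 3: (13.5,0)→(17,8.5)  cross = 13.5·8.5 − 17·0 = 114.7500; (r_i+r_j)·cross = 30.5·114.7500 = 3499.8750
edge 4: (17,8.5)→(8.5,38.5)  cross = 17·38.5 − 8.5·8.5 = 582.2500; (r_i+r_j)·cross = 25.5·582.2500 = 14847.3750
edge 5: (8.5,38.5)→(1.5,32)  cross = 8.5·32 − 1.5·38.5 = 214.2500; (r_i+r_j)·cross = 10·214.2500 = 2142.5000
Σcross = 631.7500 → A = |Σcross|/2 = 315.8750 mm²
Σ(r_i+r_j)·cross = 16888.5000 → first moment M = |Σ|/6 = 2814.7500
R_c = M/A = 2814.7500/315.8750 = 8.9110 mm
θ = 211° = 3.682645 rad
V = θ·R_c·A = 3.682645·8.9110·315.8750 = 10365.724 mm³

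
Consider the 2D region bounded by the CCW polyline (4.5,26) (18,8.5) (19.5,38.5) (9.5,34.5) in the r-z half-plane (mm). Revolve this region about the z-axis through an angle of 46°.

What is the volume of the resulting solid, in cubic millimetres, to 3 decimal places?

Profile (r,z), 4 vertices: (4.5,26) (18,8.5) (19.5,38.5) (9.5,34.5)
edge 0: (4.5,26)→(18,8.5)  cross = 4.5·8.5 − 18·26 = -429.7500; (r_i+r_j)·cross = 22.5·-429.7500 = -9669.3750
edge 1: (18,8.5)→(19.5,38.5)  cross = 18·38.5 − 19.5·8.5 = 527.2500; (r_i+r_j)·cross = 37.5·527.2500 = 19771.8750
edge 2: (19.5,38.5)→(9.5,34.5)  cross = 19.5·34.5 − 9.5·38.5 = 307.0000; (r_i+r_j)·cross = 29·307.0000 = 8903.0000
edge 3: (9.5,34.5)→(4.5,26)  cross = 9.5·26 − 4.5·34.5 = 91.7500; (r_i+r_j)·cross = 14·91.7500 = 1284.5000
Σcross = 496.2500 → A = |Σcross|/2 = 248.1250 mm²
Σ(r_i+r_j)·cross = 20290.0000 → first moment M = |Σ|/6 = 3381.6667
R_c = M/A = 3381.6667/248.1250 = 13.6289 mm
θ = 46° = 0.802851 rad
V = θ·R_c·A = 0.802851·13.6289·248.1250 = 2714.976 mm³

Volume = 2714.976 mm³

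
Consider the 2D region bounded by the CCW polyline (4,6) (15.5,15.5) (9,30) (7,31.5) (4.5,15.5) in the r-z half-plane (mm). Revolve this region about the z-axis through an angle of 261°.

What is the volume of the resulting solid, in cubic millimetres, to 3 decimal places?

Profile (r,z), 5 vertices: (4,6) (15.5,15.5) (9,30) (7,31.5) (4.5,15.5)
edge 0: (4,6)→(15.5,15.5)  cross = 4·15.5 − 15.5·6 = -31.0000; (r_i+r_j)·cross = 19.5·-31.0000 = -604.5000
edge 1: (15.5,15.5)→(9,30)  cross = 15.5·30 − 9·15.5 = 325.5000; (r_i+r_j)·cross = 24.5·325.5000 = 7974.7500
edge 2: (9,30)→(7,31.5)  cross = 9·31.5 − 7·30 = 73.5000; (r_i+r_j)·cross = 16·73.5000 = 1176.0000
edge 3: (7,31.5)→(4.5,15.5)  cross = 7·15.5 − 4.5·31.5 = -33.2500; (r_i+r_j)·cross = 11.5·-33.2500 = -382.3750
edge 4: (4.5,15.5)→(4,6)  cross = 4.5·6 − 4·15.5 = -35.0000; (r_i+r_j)·cross = 8.5·-35.0000 = -297.5000
Σcross = 299.7500 → A = |Σcross|/2 = 149.8750 mm²
Σ(r_i+r_j)·cross = 7866.3750 → first moment M = |Σ|/6 = 1311.0625
R_c = M/A = 1311.0625/149.8750 = 8.7477 mm
θ = 261° = 4.555309 rad
V = θ·R_c·A = 4.555309·8.7477·149.8750 = 5972.295 mm³

Volume = 5972.295 mm³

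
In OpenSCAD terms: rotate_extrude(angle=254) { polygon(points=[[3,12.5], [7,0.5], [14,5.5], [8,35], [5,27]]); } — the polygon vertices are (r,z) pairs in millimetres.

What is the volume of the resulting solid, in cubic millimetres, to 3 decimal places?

Profile (r,z), 5 vertices: (3,12.5) (7,0.5) (14,5.5) (8,35) (5,27)
edge 0: (3,12.5)→(7,0.5)  cross = 3·0.5 − 7·12.5 = -86.0000; (r_i+r_j)·cross = 10·-86.0000 = -860.0000
edge 1: (7,0.5)→(14,5.5)  cross = 7·5.5 − 14·0.5 = 31.5000; (r_i+r_j)·cross = 21·31.5000 = 661.5000
edge 2: (14,5.5)→(8,35)  cross = 14·35 − 8·5.5 = 446.0000; (r_i+r_j)·cross = 22·446.0000 = 9812.0000
edge 3: (8,35)→(5,27)  cross = 8·27 − 5·35 = 41.0000; (r_i+r_j)·cross = 13·41.0000 = 533.0000
edge 4: (5,27)→(3,12.5)  cross = 5·12.5 − 3·27 = -18.5000; (r_i+r_j)·cross = 8·-18.5000 = -148.0000
Σcross = 414.0000 → A = |Σcross|/2 = 207.0000 mm²
Σ(r_i+r_j)·cross = 9998.5000 → first moment M = |Σ|/6 = 1666.4167
R_c = M/A = 1666.4167/207.0000 = 8.0503 mm
θ = 254° = 4.433136 rad
V = θ·R_c·A = 4.433136·8.0503·207.0000 = 7387.452 mm³

Volume = 7387.452 mm³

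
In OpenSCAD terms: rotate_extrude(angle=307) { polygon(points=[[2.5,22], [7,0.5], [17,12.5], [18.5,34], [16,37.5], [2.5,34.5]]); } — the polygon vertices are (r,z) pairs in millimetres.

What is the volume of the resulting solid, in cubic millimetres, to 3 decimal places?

Volume = 23435.033 mm³

Profile (r,z), 6 vertices: (2.5,22) (7,0.5) (17,12.5) (18.5,34) (16,37.5) (2.5,34.5)
edge 0: (2.5,22)→(7,0.5)  cross = 2.5·0.5 − 7·22 = -152.7500; (r_i+r_j)·cross = 9.5·-152.7500 = -1451.1250
edge 1: (7,0.5)→(17,12.5)  cross = 7·12.5 − 17·0.5 = 79.0000; (r_i+r_j)·cross = 24·79.0000 = 1896.0000
edge 2: (17,12.5)→(18.5,34)  cross = 17·34 − 18.5·12.5 = 346.7500; (r_i+r_j)·cross = 35.5·346.7500 = 12309.6250
edge 3: (18.5,34)→(16,37.5)  cross = 18.5·37.5 − 16·34 = 149.7500; (r_i+r_j)·cross = 34.5·149.7500 = 5166.3750
edge 4: (16,37.5)→(2.5,34.5)  cross = 16·34.5 − 2.5·37.5 = 458.2500; (r_i+r_j)·cross = 18.5·458.2500 = 8477.6250
edge 5: (2.5,34.5)→(2.5,22)  cross = 2.5·22 − 2.5·34.5 = -31.2500; (r_i+r_j)·cross = 5·-31.2500 = -156.2500
Σcross = 849.7500 → A = |Σcross|/2 = 424.8750 mm²
Σ(r_i+r_j)·cross = 26242.2500 → first moment M = |Σ|/6 = 4373.7083
R_c = M/A = 4373.7083/424.8750 = 10.2941 mm
θ = 307° = 5.358161 rad
V = θ·R_c·A = 5.358161·10.2941·424.8750 = 23435.033 mm³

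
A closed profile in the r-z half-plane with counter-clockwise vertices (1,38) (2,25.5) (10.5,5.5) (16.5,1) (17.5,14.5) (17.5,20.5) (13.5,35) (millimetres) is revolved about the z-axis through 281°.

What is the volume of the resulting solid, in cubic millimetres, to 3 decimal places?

Volume = 18821.459 mm³

Profile (r,z), 7 vertices: (1,38) (2,25.5) (10.5,5.5) (16.5,1) (17.5,14.5) (17.5,20.5) (13.5,35)
edge 0: (1,38)→(2,25.5)  cross = 1·25.5 − 2·38 = -50.5000; (r_i+r_j)·cross = 3·-50.5000 = -151.5000
edge 1: (2,25.5)→(10.5,5.5)  cross = 2·5.5 − 10.5·25.5 = -256.7500; (r_i+r_j)·cross = 12.5·-256.7500 = -3209.3750
edge 2: (10.5,5.5)→(16.5,1)  cross = 10.5·1 − 16.5·5.5 = -80.2500; (r_i+r_j)·cross = 27·-80.2500 = -2166.7500
edge 3: (16.5,1)→(17.5,14.5)  cross = 16.5·14.5 − 17.5·1 = 221.7500; (r_i+r_j)·cross = 34·221.7500 = 7539.5000
edge 4: (17.5,14.5)→(17.5,20.5)  cross = 17.5·20.5 − 17.5·14.5 = 105.0000; (r_i+r_j)·cross = 35·105.0000 = 3675.0000
edge 5: (17.5,20.5)→(13.5,35)  cross = 17.5·35 − 13.5·20.5 = 335.7500; (r_i+r_j)·cross = 31·335.7500 = 10408.2500
edge 6: (13.5,35)→(1,38)  cross = 13.5·38 − 1·35 = 478.0000; (r_i+r_j)·cross = 14.5·478.0000 = 6931.0000
Σcross = 753.0000 → A = |Σcross|/2 = 376.5000 mm²
Σ(r_i+r_j)·cross = 23026.1250 → first moment M = |Σ|/6 = 3837.6875
R_c = M/A = 3837.6875/376.5000 = 10.1931 mm
θ = 281° = 4.904375 rad
V = θ·R_c·A = 4.904375·10.1931·376.5000 = 18821.459 mm³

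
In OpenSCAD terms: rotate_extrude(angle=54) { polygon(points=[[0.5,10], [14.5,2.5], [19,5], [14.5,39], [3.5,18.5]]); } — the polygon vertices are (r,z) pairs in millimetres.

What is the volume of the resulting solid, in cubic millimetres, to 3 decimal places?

Volume = 3699.304 mm³

Profile (r,z), 5 vertices: (0.5,10) (14.5,2.5) (19,5) (14.5,39) (3.5,18.5)
edge 0: (0.5,10)→(14.5,2.5)  cross = 0.5·2.5 − 14.5·10 = -143.7500; (r_i+r_j)·cross = 15·-143.7500 = -2156.2500
edge 1: (14.5,2.5)→(19,5)  cross = 14.5·5 − 19·2.5 = 25.0000; (r_i+r_j)·cross = 33.5·25.0000 = 837.5000
edge 2: (19,5)→(14.5,39)  cross = 19·39 − 14.5·5 = 668.5000; (r_i+r_j)·cross = 33.5·668.5000 = 22394.7500
edge 3: (14.5,39)→(3.5,18.5)  cross = 14.5·18.5 − 3.5·39 = 131.7500; (r_i+r_j)·cross = 18·131.7500 = 2371.5000
edge 4: (3.5,18.5)→(0.5,10)  cross = 3.5·10 − 0.5·18.5 = 25.7500; (r_i+r_j)·cross = 4·25.7500 = 103.0000
Σcross = 707.2500 → A = |Σcross|/2 = 353.6250 mm²
Σ(r_i+r_j)·cross = 23550.5000 → first moment M = |Σ|/6 = 3925.0833
R_c = M/A = 3925.0833/353.6250 = 11.0996 mm
θ = 54° = 0.942478 rad
V = θ·R_c·A = 0.942478·11.0996·353.6250 = 3699.304 mm³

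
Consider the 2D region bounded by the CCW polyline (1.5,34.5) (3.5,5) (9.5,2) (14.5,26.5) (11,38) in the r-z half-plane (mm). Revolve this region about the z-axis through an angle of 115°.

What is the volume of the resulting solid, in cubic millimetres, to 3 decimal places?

Profile (r,z), 5 vertices: (1.5,34.5) (3.5,5) (9.5,2) (14.5,26.5) (11,38)
edge 0: (1.5,34.5)→(3.5,5)  cross = 1.5·5 − 3.5·34.5 = -113.2500; (r_i+r_j)·cross = 5·-113.2500 = -566.2500
edge 1: (3.5,5)→(9.5,2)  cross = 3.5·2 − 9.5·5 = -40.5000; (r_i+r_j)·cross = 13·-40.5000 = -526.5000
edge 2: (9.5,2)→(14.5,26.5)  cross = 9.5·26.5 − 14.5·2 = 222.7500; (r_i+r_j)·cross = 24·222.7500 = 5346.0000
edge 3: (14.5,26.5)→(11,38)  cross = 14.5·38 − 11·26.5 = 259.5000; (r_i+r_j)·cross = 25.5·259.5000 = 6617.2500
edge 4: (11,38)→(1.5,34.5)  cross = 11·34.5 − 1.5·38 = 322.5000; (r_i+r_j)·cross = 12.5·322.5000 = 4031.2500
Σcross = 651.0000 → A = |Σcross|/2 = 325.5000 mm²
Σ(r_i+r_j)·cross = 14901.7500 → first moment M = |Σ|/6 = 2483.6250
R_c = M/A = 2483.6250/325.5000 = 7.6302 mm
θ = 115° = 2.007129 rad
V = θ·R_c·A = 2.007129·7.6302·325.5000 = 4984.955 mm³

Volume = 4984.955 mm³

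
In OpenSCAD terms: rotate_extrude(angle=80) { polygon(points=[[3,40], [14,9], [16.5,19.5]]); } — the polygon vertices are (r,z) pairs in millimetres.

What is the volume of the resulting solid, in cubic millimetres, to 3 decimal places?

Profile (r,z), 3 vertices: (3,40) (14,9) (16.5,19.5)
edge 0: (3,40)→(14,9)  cross = 3·9 − 14·40 = -533.0000; (r_i+r_j)·cross = 17·-533.0000 = -9061.0000
edge 1: (14,9)→(16.5,19.5)  cross = 14·19.5 − 16.5·9 = 124.5000; (r_i+r_j)·cross = 30.5·124.5000 = 3797.2500
edge 2: (16.5,19.5)→(3,40)  cross = 16.5·40 − 3·19.5 = 601.5000; (r_i+r_j)·cross = 19.5·601.5000 = 11729.2500
Σcross = 193.0000 → A = |Σcross|/2 = 96.5000 mm²
Σ(r_i+r_j)·cross = 6465.5000 → first moment M = |Σ|/6 = 1077.5833
R_c = M/A = 1077.5833/96.5000 = 11.1667 mm
θ = 80° = 1.396263 rad
V = θ·R_c·A = 1.396263·11.1667·96.5000 = 1504.590 mm³

Volume = 1504.590 mm³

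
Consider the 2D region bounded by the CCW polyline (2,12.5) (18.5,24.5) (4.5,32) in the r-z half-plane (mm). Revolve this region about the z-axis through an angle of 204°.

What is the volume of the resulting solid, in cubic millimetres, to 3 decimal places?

Volume = 4328.198 mm³

Profile (r,z), 3 vertices: (2,12.5) (18.5,24.5) (4.5,32)
edge 0: (2,12.5)→(18.5,24.5)  cross = 2·24.5 − 18.5·12.5 = -182.2500; (r_i+r_j)·cross = 20.5·-182.2500 = -3736.1250
edge 1: (18.5,24.5)→(4.5,32)  cross = 18.5·32 − 4.5·24.5 = 481.7500; (r_i+r_j)·cross = 23·481.7500 = 11080.2500
edge 2: (4.5,32)→(2,12.5)  cross = 4.5·12.5 − 2·32 = -7.7500; (r_i+r_j)·cross = 6.5·-7.7500 = -50.3750
Σcross = 291.7500 → A = |Σcross|/2 = 145.8750 mm²
Σ(r_i+r_j)·cross = 7293.7500 → first moment M = |Σ|/6 = 1215.6250
R_c = M/A = 1215.6250/145.8750 = 8.3333 mm
θ = 204° = 3.560472 rad
V = θ·R_c·A = 3.560472·8.3333·145.8750 = 4328.198 mm³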